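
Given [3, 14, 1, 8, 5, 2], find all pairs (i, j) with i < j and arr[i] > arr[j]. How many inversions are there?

Finding inversions in [3, 14, 1, 8, 5, 2]:

(0, 2): arr[0]=3 > arr[2]=1
(0, 5): arr[0]=3 > arr[5]=2
(1, 2): arr[1]=14 > arr[2]=1
(1, 3): arr[1]=14 > arr[3]=8
(1, 4): arr[1]=14 > arr[4]=5
(1, 5): arr[1]=14 > arr[5]=2
(3, 4): arr[3]=8 > arr[4]=5
(3, 5): arr[3]=8 > arr[5]=2
(4, 5): arr[4]=5 > arr[5]=2

Total inversions: 9

The array has 9 inversion(s): (0,2), (0,5), (1,2), (1,3), (1,4), (1,5), (3,4), (3,5), (4,5). Each pair (i,j) satisfies i < j and arr[i] > arr[j].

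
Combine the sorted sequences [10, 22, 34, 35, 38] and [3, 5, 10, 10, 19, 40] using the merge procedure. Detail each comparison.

Merging process:

Compare 10 vs 3: take 3 from right. Merged: [3]
Compare 10 vs 5: take 5 from right. Merged: [3, 5]
Compare 10 vs 10: take 10 from left. Merged: [3, 5, 10]
Compare 22 vs 10: take 10 from right. Merged: [3, 5, 10, 10]
Compare 22 vs 10: take 10 from right. Merged: [3, 5, 10, 10, 10]
Compare 22 vs 19: take 19 from right. Merged: [3, 5, 10, 10, 10, 19]
Compare 22 vs 40: take 22 from left. Merged: [3, 5, 10, 10, 10, 19, 22]
Compare 34 vs 40: take 34 from left. Merged: [3, 5, 10, 10, 10, 19, 22, 34]
Compare 35 vs 40: take 35 from left. Merged: [3, 5, 10, 10, 10, 19, 22, 34, 35]
Compare 38 vs 40: take 38 from left. Merged: [3, 5, 10, 10, 10, 19, 22, 34, 35, 38]
Append remaining from right: [40]. Merged: [3, 5, 10, 10, 10, 19, 22, 34, 35, 38, 40]

Final merged array: [3, 5, 10, 10, 10, 19, 22, 34, 35, 38, 40]
Total comparisons: 10

The merged array is [3, 5, 10, 10, 10, 19, 22, 34, 35, 38, 40], requiring 10 comparisons. The merge step runs in O(n) time where n is the total number of elements.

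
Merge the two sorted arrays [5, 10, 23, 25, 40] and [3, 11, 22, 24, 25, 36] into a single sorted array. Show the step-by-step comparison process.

Merging process:

Compare 5 vs 3: take 3 from right. Merged: [3]
Compare 5 vs 11: take 5 from left. Merged: [3, 5]
Compare 10 vs 11: take 10 from left. Merged: [3, 5, 10]
Compare 23 vs 11: take 11 from right. Merged: [3, 5, 10, 11]
Compare 23 vs 22: take 22 from right. Merged: [3, 5, 10, 11, 22]
Compare 23 vs 24: take 23 from left. Merged: [3, 5, 10, 11, 22, 23]
Compare 25 vs 24: take 24 from right. Merged: [3, 5, 10, 11, 22, 23, 24]
Compare 25 vs 25: take 25 from left. Merged: [3, 5, 10, 11, 22, 23, 24, 25]
Compare 40 vs 25: take 25 from right. Merged: [3, 5, 10, 11, 22, 23, 24, 25, 25]
Compare 40 vs 36: take 36 from right. Merged: [3, 5, 10, 11, 22, 23, 24, 25, 25, 36]
Append remaining from left: [40]. Merged: [3, 5, 10, 11, 22, 23, 24, 25, 25, 36, 40]

Final merged array: [3, 5, 10, 11, 22, 23, 24, 25, 25, 36, 40]
Total comparisons: 10

The merged array is [3, 5, 10, 11, 22, 23, 24, 25, 25, 36, 40], requiring 10 comparisons. The merge step runs in O(n) time where n is the total number of elements.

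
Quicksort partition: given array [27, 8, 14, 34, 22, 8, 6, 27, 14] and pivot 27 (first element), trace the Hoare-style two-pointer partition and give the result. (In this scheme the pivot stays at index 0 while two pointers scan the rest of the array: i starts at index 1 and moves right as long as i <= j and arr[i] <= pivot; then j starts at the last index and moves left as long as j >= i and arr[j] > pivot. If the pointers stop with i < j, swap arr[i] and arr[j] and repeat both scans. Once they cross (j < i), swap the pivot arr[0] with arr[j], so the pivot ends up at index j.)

Hoare-style two-pointer partition with pivot = 27:

Initial array: [27, 8, 14, 34, 22, 8, 6, 27, 14]

Pointers start at i = 1, j = 8.
i stops at index 3 (arr[3]=34 > 27), j stops at index 8 (arr[8]=14 <= 27): swap arr[3] and arr[8], array becomes [27, 8, 14, 14, 22, 8, 6, 27, 34]
i ends at 8, j ends at 7: the pointers have crossed (j < i), so scanning stops.

Swap pivot arr[0] with arr[7] to place pivot at position 7: [27, 8, 14, 14, 22, 8, 6, 27, 34]
Pivot position: 7

After partitioning with pivot 27, the array becomes [27, 8, 14, 14, 22, 8, 6, 27, 34]. The pivot is placed at index 7. All elements to the left of the pivot are <= 27, and all elements to the right are > 27.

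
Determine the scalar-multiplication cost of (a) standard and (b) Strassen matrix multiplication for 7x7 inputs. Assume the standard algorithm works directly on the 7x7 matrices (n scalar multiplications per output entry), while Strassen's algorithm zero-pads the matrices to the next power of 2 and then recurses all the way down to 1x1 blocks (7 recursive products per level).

Matrix multiplication for 7x7 matrices:

Strassen's algorithm requires power-of-2 dimensions. Pad 7x7 to 8x8 (next power of 2).

Standard algorithm: 7^3 = 343 multiplications
Strassen's algorithm: 7^(log2(8)) = 7^3 = 343 multiplications
Savings: 343 - 343 = 0 multiplications

Standard: 343 multiplications (7^3). Strassen: 343 multiplications (7^3, after padding to 8x8). Strassen reduces 8 recursive multiplications to 7 at each level.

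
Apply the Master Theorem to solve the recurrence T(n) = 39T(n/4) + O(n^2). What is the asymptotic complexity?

Master Theorem for T(n) = 39T(n/4) + O(n^2):

a = 39, b = 4, c = 2
log_b(a) = log_4(39) = 2.6427

Case 1: c = 2 < log_4(39) = 2.6427
T(n) = O(n^(log_4 39))

For T(n) = 39T(n/4) + O(n^2): log_4(39) = 2.6427. This is Case 1 of the Master Theorem (c < log_b(a), work dominated by leaves), giving O(n^(log_4 39)).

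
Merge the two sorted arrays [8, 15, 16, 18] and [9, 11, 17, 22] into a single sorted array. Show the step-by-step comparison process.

Merging process:

Compare 8 vs 9: take 8 from left. Merged: [8]
Compare 15 vs 9: take 9 from right. Merged: [8, 9]
Compare 15 vs 11: take 11 from right. Merged: [8, 9, 11]
Compare 15 vs 17: take 15 from left. Merged: [8, 9, 11, 15]
Compare 16 vs 17: take 16 from left. Merged: [8, 9, 11, 15, 16]
Compare 18 vs 17: take 17 from right. Merged: [8, 9, 11, 15, 16, 17]
Compare 18 vs 22: take 18 from left. Merged: [8, 9, 11, 15, 16, 17, 18]
Append remaining from right: [22]. Merged: [8, 9, 11, 15, 16, 17, 18, 22]

Final merged array: [8, 9, 11, 15, 16, 17, 18, 22]
Total comparisons: 7

The merged array is [8, 9, 11, 15, 16, 17, 18, 22], requiring 7 comparisons. The merge step runs in O(n) time where n is the total number of elements.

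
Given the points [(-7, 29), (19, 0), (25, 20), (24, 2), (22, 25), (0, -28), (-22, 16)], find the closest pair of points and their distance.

Computing all pairwise distances among 7 points:

d((-7, 29), (19, 0)) = 38.9487
d((-7, 29), (25, 20)) = 33.2415
d((-7, 29), (24, 2)) = 41.1096
d((-7, 29), (22, 25)) = 29.2746
d((-7, 29), (0, -28)) = 57.4282
d((-7, 29), (-22, 16)) = 19.8494
d((19, 0), (25, 20)) = 20.8806
d((19, 0), (24, 2)) = 5.3852 <-- minimum
d((19, 0), (22, 25)) = 25.1794
d((19, 0), (0, -28)) = 33.8378
d((19, 0), (-22, 16)) = 44.0114
d((25, 20), (24, 2)) = 18.0278
d((25, 20), (22, 25)) = 5.831
d((25, 20), (0, -28)) = 54.1202
d((25, 20), (-22, 16)) = 47.1699
d((24, 2), (22, 25)) = 23.0868
d((24, 2), (0, -28)) = 38.4187
d((24, 2), (-22, 16)) = 48.0833
d((22, 25), (0, -28)) = 57.3847
d((22, 25), (-22, 16)) = 44.911
d((0, -28), (-22, 16)) = 49.1935

Closest pair: (19, 0) and (24, 2) with distance 5.3852

The closest pair is (19, 0) and (24, 2) with Euclidean distance 5.3852. For 7 points, brute-force pairwise comparison is shown above. For large n, the divide-and-conquer algorithm (sort by x, recurse on halves, check the dividing strip) achieves O(n log n).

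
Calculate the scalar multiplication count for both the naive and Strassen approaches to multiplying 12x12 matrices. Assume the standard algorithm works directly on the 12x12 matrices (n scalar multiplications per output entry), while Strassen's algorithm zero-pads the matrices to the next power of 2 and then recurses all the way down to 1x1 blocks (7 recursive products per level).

Matrix multiplication for 12x12 matrices:

Strassen's algorithm requires power-of-2 dimensions. Pad 12x12 to 16x16 (next power of 2).

Standard algorithm: 12^3 = 1728 multiplications
Strassen's algorithm: 7^(log2(16)) = 7^4 = 2401 multiplications
Difference: 1728 - 2401 = -673 (Strassen uses MORE here due to padding overhead — for small or just-over-power-of-2 n, padding can outweigh the per-level savings)

Standard: 1728 multiplications (12^3). Strassen: 2401 multiplications (7^4, after padding to 16x16). Strassen reduces 8 recursive multiplications to 7 at each level.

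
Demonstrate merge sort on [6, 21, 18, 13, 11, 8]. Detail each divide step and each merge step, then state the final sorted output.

Merge sort trace:

Split: [6, 21, 18, 13, 11, 8] -> [6, 21, 18] and [13, 11, 8]
  Split: [6, 21, 18] -> [6] and [21, 18]
    Split: [21, 18] -> [21] and [18]
    Merge: [21] + [18] -> [18, 21]
  Merge: [6] + [18, 21] -> [6, 18, 21]
  Split: [13, 11, 8] -> [13] and [11, 8]
    Split: [11, 8] -> [11] and [8]
    Merge: [11] + [8] -> [8, 11]
  Merge: [13] + [8, 11] -> [8, 11, 13]
Merge: [6, 18, 21] + [8, 11, 13] -> [6, 8, 11, 13, 18, 21]

Final sorted array: [6, 8, 11, 13, 18, 21]

The merge sort proceeds by recursively splitting the array and merging sorted halves.
After all merges, the sorted array is [6, 8, 11, 13, 18, 21].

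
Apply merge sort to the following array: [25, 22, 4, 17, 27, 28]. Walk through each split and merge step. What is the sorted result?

Merge sort trace:

Split: [25, 22, 4, 17, 27, 28] -> [25, 22, 4] and [17, 27, 28]
  Split: [25, 22, 4] -> [25] and [22, 4]
    Split: [22, 4] -> [22] and [4]
    Merge: [22] + [4] -> [4, 22]
  Merge: [25] + [4, 22] -> [4, 22, 25]
  Split: [17, 27, 28] -> [17] and [27, 28]
    Split: [27, 28] -> [27] and [28]
    Merge: [27] + [28] -> [27, 28]
  Merge: [17] + [27, 28] -> [17, 27, 28]
Merge: [4, 22, 25] + [17, 27, 28] -> [4, 17, 22, 25, 27, 28]

Final sorted array: [4, 17, 22, 25, 27, 28]

The merge sort proceeds by recursively splitting the array and merging sorted halves.
After all merges, the sorted array is [4, 17, 22, 25, 27, 28].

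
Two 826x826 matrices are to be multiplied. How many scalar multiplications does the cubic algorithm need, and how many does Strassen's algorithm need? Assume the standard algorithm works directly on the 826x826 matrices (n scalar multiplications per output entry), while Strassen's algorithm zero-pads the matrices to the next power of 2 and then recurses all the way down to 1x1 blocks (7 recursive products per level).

Matrix multiplication for 826x826 matrices:

Strassen's algorithm requires power-of-2 dimensions. Pad 826x826 to 1024x1024 (next power of 2).

Standard algorithm: 826^3 = 563559976 multiplications
Strassen's algorithm: 7^(log2(1024)) = 7^10 = 282475249 multiplications
Savings: 563559976 - 282475249 = 281084727 multiplications

Standard: 563559976 multiplications (826^3). Strassen: 282475249 multiplications (7^10, after padding to 1024x1024). Strassen reduces 8 recursive multiplications to 7 at each level.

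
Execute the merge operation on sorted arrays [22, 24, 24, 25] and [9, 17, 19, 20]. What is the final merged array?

Merging process:

Compare 22 vs 9: take 9 from right. Merged: [9]
Compare 22 vs 17: take 17 from right. Merged: [9, 17]
Compare 22 vs 19: take 19 from right. Merged: [9, 17, 19]
Compare 22 vs 20: take 20 from right. Merged: [9, 17, 19, 20]
Append remaining from left: [22, 24, 24, 25]. Merged: [9, 17, 19, 20, 22, 24, 24, 25]

Final merged array: [9, 17, 19, 20, 22, 24, 24, 25]
Total comparisons: 4

The merged array is [9, 17, 19, 20, 22, 24, 24, 25], requiring 4 comparisons. The merge step runs in O(n) time where n is the total number of elements.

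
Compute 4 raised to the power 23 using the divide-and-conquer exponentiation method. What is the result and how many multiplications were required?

Computing 4^23 by squaring (build up from 4^1; each line after the first costs one multiplication):

4^1 = 4
4^2 = (4^1)^2 = 4^2 = 16
4^4 = (4^2)^2 = 16^2 = 256
4^5 = 4 * 4^4 = 4 * 256 = 1024
4^10 = (4^5)^2 = 1024^2 = 1048576
4^11 = 4 * 4^10 = 4 * 1048576 = 4194304
4^22 = (4^11)^2 = 4194304^2 = 17592186044416
4^23 = 4 * 4^22 = 4 * 17592186044416 = 70368744177664

Result: 70368744177664
Multiplications needed: 7 (7 lines after 4^1)

4^23 = 70368744177664. Using exponentiation by squaring, this requires 7 multiplications. The key idea: if the exponent is even, square the half-power; if odd, multiply by the base once.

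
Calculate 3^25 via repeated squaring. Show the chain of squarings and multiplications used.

Computing 3^25 by squaring (build up from 3^1; each line after the first costs one multiplication):

3^1 = 3
3^2 = (3^1)^2 = 3^2 = 9
3^3 = 3 * 3^2 = 3 * 9 = 27
3^6 = (3^3)^2 = 27^2 = 729
3^12 = (3^6)^2 = 729^2 = 531441
3^24 = (3^12)^2 = 531441^2 = 282429536481
3^25 = 3 * 3^24 = 3 * 282429536481 = 847288609443

Result: 847288609443
Multiplications needed: 6 (6 lines after 3^1)

3^25 = 847288609443. Using exponentiation by squaring, this requires 6 multiplications. The key idea: if the exponent is even, square the half-power; if odd, multiply by the base once.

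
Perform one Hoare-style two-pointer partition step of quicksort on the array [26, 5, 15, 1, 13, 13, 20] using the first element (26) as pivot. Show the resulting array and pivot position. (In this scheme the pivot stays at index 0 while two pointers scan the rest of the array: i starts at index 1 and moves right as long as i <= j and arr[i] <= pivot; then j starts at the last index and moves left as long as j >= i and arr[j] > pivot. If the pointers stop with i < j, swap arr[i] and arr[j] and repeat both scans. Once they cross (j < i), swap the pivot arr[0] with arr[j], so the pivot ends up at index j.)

Hoare-style two-pointer partition with pivot = 26:

Initial array: [26, 5, 15, 1, 13, 13, 20]

Pointers start at i = 1, j = 6.
i ends at 7, j ends at 6: the pointers have crossed (j < i), so scanning stops.

Swap pivot arr[0] with arr[6] to place pivot at position 6: [20, 5, 15, 1, 13, 13, 26]
Pivot position: 6

After partitioning with pivot 26, the array becomes [20, 5, 15, 1, 13, 13, 26]. The pivot is placed at index 6. All elements to the left of the pivot are <= 26, and all elements to the right are > 26.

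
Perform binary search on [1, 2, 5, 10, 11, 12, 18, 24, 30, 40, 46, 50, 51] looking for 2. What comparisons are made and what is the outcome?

Binary search for 2 in [1, 2, 5, 10, 11, 12, 18, 24, 30, 40, 46, 50, 51]:

lo=0, hi=12, mid=6, arr[mid]=18 -> 18 > 2, search left half
lo=0, hi=5, mid=2, arr[mid]=5 -> 5 > 2, search left half
lo=0, hi=1, mid=0, arr[mid]=1 -> 1 < 2, search right half
lo=1, hi=1, mid=1, arr[mid]=2 -> Found target at index 1!

Binary search finds 2 at index 1 after 4 comparisons. The search repeatedly halves the search space by comparing with the middle element.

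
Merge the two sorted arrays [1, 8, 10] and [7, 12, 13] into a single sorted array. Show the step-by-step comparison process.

Merging process:

Compare 1 vs 7: take 1 from left. Merged: [1]
Compare 8 vs 7: take 7 from right. Merged: [1, 7]
Compare 8 vs 12: take 8 from left. Merged: [1, 7, 8]
Compare 10 vs 12: take 10 from left. Merged: [1, 7, 8, 10]
Append remaining from right: [12, 13]. Merged: [1, 7, 8, 10, 12, 13]

Final merged array: [1, 7, 8, 10, 12, 13]
Total comparisons: 4

The merged array is [1, 7, 8, 10, 12, 13], requiring 4 comparisons. The merge step runs in O(n) time where n is the total number of elements.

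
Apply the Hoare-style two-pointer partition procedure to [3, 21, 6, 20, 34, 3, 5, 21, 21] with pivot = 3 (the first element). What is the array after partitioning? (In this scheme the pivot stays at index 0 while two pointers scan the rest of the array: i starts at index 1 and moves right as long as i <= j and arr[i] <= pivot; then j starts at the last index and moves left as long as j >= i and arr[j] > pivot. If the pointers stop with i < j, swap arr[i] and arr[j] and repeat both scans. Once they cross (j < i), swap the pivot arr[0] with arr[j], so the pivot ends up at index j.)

Hoare-style two-pointer partition with pivot = 3:

Initial array: [3, 21, 6, 20, 34, 3, 5, 21, 21]

Pointers start at i = 1, j = 8.
i stops at index 1 (arr[1]=21 > 3), j stops at index 5 (arr[5]=3 <= 3): swap arr[1] and arr[5], array becomes [3, 3, 6, 20, 34, 21, 5, 21, 21]
i ends at 2, j ends at 1: the pointers have crossed (j < i), so scanning stops.

Swap pivot arr[0] with arr[1] to place pivot at position 1: [3, 3, 6, 20, 34, 21, 5, 21, 21]
Pivot position: 1

After partitioning with pivot 3, the array becomes [3, 3, 6, 20, 34, 21, 5, 21, 21]. The pivot is placed at index 1. All elements to the left of the pivot are <= 3, and all elements to the right are > 3.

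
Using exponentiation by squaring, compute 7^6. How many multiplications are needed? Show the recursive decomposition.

Computing 7^6 by squaring (build up from 7^1; each line after the first costs one multiplication):

7^1 = 7
7^2 = (7^1)^2 = 7^2 = 49
7^3 = 7 * 7^2 = 7 * 49 = 343
7^6 = (7^3)^2 = 343^2 = 117649

Result: 117649
Multiplications needed: 3 (3 lines after 7^1)

7^6 = 117649. Using exponentiation by squaring, this requires 3 multiplications. The key idea: if the exponent is even, square the half-power; if odd, multiply by the base once.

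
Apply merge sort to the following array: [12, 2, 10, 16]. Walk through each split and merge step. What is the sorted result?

Merge sort trace:

Split: [12, 2, 10, 16] -> [12, 2] and [10, 16]
  Split: [12, 2] -> [12] and [2]
  Merge: [12] + [2] -> [2, 12]
  Split: [10, 16] -> [10] and [16]
  Merge: [10] + [16] -> [10, 16]
Merge: [2, 12] + [10, 16] -> [2, 10, 12, 16]

Final sorted array: [2, 10, 12, 16]

The merge sort proceeds by recursively splitting the array and merging sorted halves.
After all merges, the sorted array is [2, 10, 12, 16].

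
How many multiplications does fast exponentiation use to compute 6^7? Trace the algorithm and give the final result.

Computing 6^7 by squaring (build up from 6^1; each line after the first costs one multiplication):

6^1 = 6
6^2 = (6^1)^2 = 6^2 = 36
6^3 = 6 * 6^2 = 6 * 36 = 216
6^6 = (6^3)^2 = 216^2 = 46656
6^7 = 6 * 6^6 = 6 * 46656 = 279936

Result: 279936
Multiplications needed: 4 (4 lines after 6^1)

6^7 = 279936. Using exponentiation by squaring, this requires 4 multiplications. The key idea: if the exponent is even, square the half-power; if odd, multiply by the base once.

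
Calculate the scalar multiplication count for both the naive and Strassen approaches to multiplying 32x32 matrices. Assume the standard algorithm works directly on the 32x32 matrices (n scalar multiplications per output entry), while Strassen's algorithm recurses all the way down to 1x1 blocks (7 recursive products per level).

Matrix multiplication for 32x32 matrices:

Standard algorithm: 32^3 = 32768 multiplications
Strassen's algorithm: 7^(log2(32)) = 7^5 = 16807 multiplications
Savings: 32768 - 16807 = 15961 multiplications

Standard: 32768 multiplications (32^3). Strassen: 16807 multiplications (7^5). Strassen reduces 8 recursive multiplications to 7 at each level.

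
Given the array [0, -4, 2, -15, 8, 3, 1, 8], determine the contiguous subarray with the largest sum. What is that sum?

Using Kadane's algorithm on [0, -4, 2, -15, 8, 3, 1, 8]:

Scanning through the array:
Position 1 (value -4): max_ending_here = -4, max_so_far = 0
Position 2 (value 2): max_ending_here = 2, max_so_far = 2
Position 3 (value -15): max_ending_here = -13, max_so_far = 2
Position 4 (value 8): max_ending_here = 8, max_so_far = 8
Position 5 (value 3): max_ending_here = 11, max_so_far = 11
Position 6 (value 1): max_ending_here = 12, max_so_far = 12
Position 7 (value 8): max_ending_here = 20, max_so_far = 20

Maximum subarray: [8, 3, 1, 8]
Maximum sum: 20

The maximum subarray is [8, 3, 1, 8] with sum 20. This subarray runs from index 4 to index 7.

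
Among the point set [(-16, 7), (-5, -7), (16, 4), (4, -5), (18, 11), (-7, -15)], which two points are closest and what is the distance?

Computing all pairwise distances among 6 points:

d((-16, 7), (-5, -7)) = 17.8045
d((-16, 7), (16, 4)) = 32.1403
d((-16, 7), (4, -5)) = 23.3238
d((-16, 7), (18, 11)) = 34.2345
d((-16, 7), (-7, -15)) = 23.7697
d((-5, -7), (16, 4)) = 23.7065
d((-5, -7), (4, -5)) = 9.2195
d((-5, -7), (18, 11)) = 29.2062
d((-5, -7), (-7, -15)) = 8.2462
d((16, 4), (4, -5)) = 15.0
d((16, 4), (18, 11)) = 7.2801 <-- minimum
d((16, 4), (-7, -15)) = 29.8329
d((4, -5), (18, 11)) = 21.2603
d((4, -5), (-7, -15)) = 14.8661
d((18, 11), (-7, -15)) = 36.0694

Closest pair: (16, 4) and (18, 11) with distance 7.2801

The closest pair is (16, 4) and (18, 11) with Euclidean distance 7.2801. For 6 points, brute-force pairwise comparison is shown above. For large n, the divide-and-conquer algorithm (sort by x, recurse on halves, check the dividing strip) achieves O(n log n).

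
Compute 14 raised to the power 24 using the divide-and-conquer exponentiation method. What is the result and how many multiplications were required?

Computing 14^24 by squaring (build up from 14^1; each line after the first costs one multiplication):

14^1 = 14
14^2 = (14^1)^2 = 14^2 = 196
14^3 = 14 * 14^2 = 14 * 196 = 2744
14^6 = (14^3)^2 = 2744^2 = 7529536
14^12 = (14^6)^2 = 7529536^2 = 56693912375296
14^24 = (14^12)^2 = 56693912375296^2 = 3214199700417740936751087616

Result: 3214199700417740936751087616
Multiplications needed: 5 (5 lines after 14^1)

14^24 = 3214199700417740936751087616. Using exponentiation by squaring, this requires 5 multiplications. The key idea: if the exponent is even, square the half-power; if odd, multiply by the base once.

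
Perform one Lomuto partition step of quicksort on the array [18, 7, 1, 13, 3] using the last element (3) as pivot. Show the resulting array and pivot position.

Lomuto partition with pivot = 3:

Initial array: [18, 7, 1, 13, 3]

arr[0]=18 > 3: no swap
arr[1]=7 > 3: no swap
arr[2]=1 <= 3: swap with position 0, array becomes [1, 7, 18, 13, 3]
arr[3]=13 > 3: no swap

Place pivot at position 1: [1, 3, 18, 13, 7]
Pivot position: 1

After partitioning with pivot 3, the array becomes [1, 3, 18, 13, 7]. The pivot is placed at index 1. All elements to the left of the pivot are <= 3, and all elements to the right are > 3.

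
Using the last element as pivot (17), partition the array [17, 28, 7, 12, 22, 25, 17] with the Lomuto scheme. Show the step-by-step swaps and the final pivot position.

Lomuto partition with pivot = 17:

Initial array: [17, 28, 7, 12, 22, 25, 17]

arr[0]=17 <= 17: swap with position 0, array becomes [17, 28, 7, 12, 22, 25, 17]
arr[1]=28 > 17: no swap
arr[2]=7 <= 17: swap with position 1, array becomes [17, 7, 28, 12, 22, 25, 17]
arr[3]=12 <= 17: swap with position 2, array becomes [17, 7, 12, 28, 22, 25, 17]
arr[4]=22 > 17: no swap
arr[5]=25 > 17: no swap

Place pivot at position 3: [17, 7, 12, 17, 22, 25, 28]
Pivot position: 3

After partitioning with pivot 17, the array becomes [17, 7, 12, 17, 22, 25, 28]. The pivot is placed at index 3. All elements to the left of the pivot are <= 17, and all elements to the right are > 17.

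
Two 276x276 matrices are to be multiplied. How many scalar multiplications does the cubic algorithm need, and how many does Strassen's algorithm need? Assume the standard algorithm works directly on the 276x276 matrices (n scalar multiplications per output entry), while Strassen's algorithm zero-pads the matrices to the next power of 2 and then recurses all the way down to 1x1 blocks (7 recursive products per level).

Matrix multiplication for 276x276 matrices:

Strassen's algorithm requires power-of-2 dimensions. Pad 276x276 to 512x512 (next power of 2).

Standard algorithm: 276^3 = 21024576 multiplications
Strassen's algorithm: 7^(log2(512)) = 7^9 = 40353607 multiplications
Difference: 21024576 - 40353607 = -19329031 (Strassen uses MORE here due to padding overhead — for small or just-over-power-of-2 n, padding can outweigh the per-level savings)

Standard: 21024576 multiplications (276^3). Strassen: 40353607 multiplications (7^9, after padding to 512x512). Strassen reduces 8 recursive multiplications to 7 at each level.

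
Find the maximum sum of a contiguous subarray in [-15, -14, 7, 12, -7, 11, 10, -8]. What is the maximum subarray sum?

Using Kadane's algorithm on [-15, -14, 7, 12, -7, 11, 10, -8]:

Scanning through the array:
Position 1 (value -14): max_ending_here = -14, max_so_far = -14
Position 2 (value 7): max_ending_here = 7, max_so_far = 7
Position 3 (value 12): max_ending_here = 19, max_so_far = 19
Position 4 (value -7): max_ending_here = 12, max_so_far = 19
Position 5 (value 11): max_ending_here = 23, max_so_far = 23
Position 6 (value 10): max_ending_here = 33, max_so_far = 33
Position 7 (value -8): max_ending_here = 25, max_so_far = 33

Maximum subarray: [7, 12, -7, 11, 10]
Maximum sum: 33

The maximum subarray is [7, 12, -7, 11, 10] with sum 33. This subarray runs from index 2 to index 6.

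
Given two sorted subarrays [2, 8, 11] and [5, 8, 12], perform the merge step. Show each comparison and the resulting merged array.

Merging process:

Compare 2 vs 5: take 2 from left. Merged: [2]
Compare 8 vs 5: take 5 from right. Merged: [2, 5]
Compare 8 vs 8: take 8 from left. Merged: [2, 5, 8]
Compare 11 vs 8: take 8 from right. Merged: [2, 5, 8, 8]
Compare 11 vs 12: take 11 from left. Merged: [2, 5, 8, 8, 11]
Append remaining from right: [12]. Merged: [2, 5, 8, 8, 11, 12]

Final merged array: [2, 5, 8, 8, 11, 12]
Total comparisons: 5

The merged array is [2, 5, 8, 8, 11, 12], requiring 5 comparisons. The merge step runs in O(n) time where n is the total number of elements.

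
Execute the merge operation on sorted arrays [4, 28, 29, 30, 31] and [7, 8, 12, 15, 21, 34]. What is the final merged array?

Merging process:

Compare 4 vs 7: take 4 from left. Merged: [4]
Compare 28 vs 7: take 7 from right. Merged: [4, 7]
Compare 28 vs 8: take 8 from right. Merged: [4, 7, 8]
Compare 28 vs 12: take 12 from right. Merged: [4, 7, 8, 12]
Compare 28 vs 15: take 15 from right. Merged: [4, 7, 8, 12, 15]
Compare 28 vs 21: take 21 from right. Merged: [4, 7, 8, 12, 15, 21]
Compare 28 vs 34: take 28 from left. Merged: [4, 7, 8, 12, 15, 21, 28]
Compare 29 vs 34: take 29 from left. Merged: [4, 7, 8, 12, 15, 21, 28, 29]
Compare 30 vs 34: take 30 from left. Merged: [4, 7, 8, 12, 15, 21, 28, 29, 30]
Compare 31 vs 34: take 31 from left. Merged: [4, 7, 8, 12, 15, 21, 28, 29, 30, 31]
Append remaining from right: [34]. Merged: [4, 7, 8, 12, 15, 21, 28, 29, 30, 31, 34]

Final merged array: [4, 7, 8, 12, 15, 21, 28, 29, 30, 31, 34]
Total comparisons: 10

The merged array is [4, 7, 8, 12, 15, 21, 28, 29, 30, 31, 34], requiring 10 comparisons. The merge step runs in O(n) time where n is the total number of elements.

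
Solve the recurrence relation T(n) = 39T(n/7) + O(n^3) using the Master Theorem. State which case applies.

Master Theorem for T(n) = 39T(n/7) + O(n^3):

a = 39, b = 7, c = 3
log_b(a) = log_7(39) = 1.8827

Case 3: c = 3 > log_7(39) = 1.8827
T(n) = O(n^3) = O(n^3)

For T(n) = 39T(n/7) + O(n^3): log_7(39) = 1.8827. This is Case 3 of the Master Theorem (c > log_b(a), work dominated by root), giving O(n^3).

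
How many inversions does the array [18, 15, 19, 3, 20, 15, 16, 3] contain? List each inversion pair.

Finding inversions in [18, 15, 19, 3, 20, 15, 16, 3]:

(0, 1): arr[0]=18 > arr[1]=15
(0, 3): arr[0]=18 > arr[3]=3
(0, 5): arr[0]=18 > arr[5]=15
(0, 6): arr[0]=18 > arr[6]=16
(0, 7): arr[0]=18 > arr[7]=3
(1, 3): arr[1]=15 > arr[3]=3
(1, 7): arr[1]=15 > arr[7]=3
(2, 3): arr[2]=19 > arr[3]=3
(2, 5): arr[2]=19 > arr[5]=15
(2, 6): arr[2]=19 > arr[6]=16
(2, 7): arr[2]=19 > arr[7]=3
(4, 5): arr[4]=20 > arr[5]=15
(4, 6): arr[4]=20 > arr[6]=16
(4, 7): arr[4]=20 > arr[7]=3
(5, 7): arr[5]=15 > arr[7]=3
(6, 7): arr[6]=16 > arr[7]=3

Total inversions: 16

The array has 16 inversion(s): (0,1), (0,3), (0,5), (0,6), (0,7), (1,3), (1,7), (2,3), (2,5), (2,6), (2,7), (4,5), (4,6), (4,7), (5,7), (6,7). Each pair (i,j) satisfies i < j and arr[i] > arr[j].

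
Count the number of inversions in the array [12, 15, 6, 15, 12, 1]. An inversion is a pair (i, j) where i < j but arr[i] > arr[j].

Finding inversions in [12, 15, 6, 15, 12, 1]:

(0, 2): arr[0]=12 > arr[2]=6
(0, 5): arr[0]=12 > arr[5]=1
(1, 2): arr[1]=15 > arr[2]=6
(1, 4): arr[1]=15 > arr[4]=12
(1, 5): arr[1]=15 > arr[5]=1
(2, 5): arr[2]=6 > arr[5]=1
(3, 4): arr[3]=15 > arr[4]=12
(3, 5): arr[3]=15 > arr[5]=1
(4, 5): arr[4]=12 > arr[5]=1

Total inversions: 9

The array has 9 inversion(s): (0,2), (0,5), (1,2), (1,4), (1,5), (2,5), (3,4), (3,5), (4,5). Each pair (i,j) satisfies i < j and arr[i] > arr[j].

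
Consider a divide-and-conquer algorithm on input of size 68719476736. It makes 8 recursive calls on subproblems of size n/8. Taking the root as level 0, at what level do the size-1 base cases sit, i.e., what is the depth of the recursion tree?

For divide and conquer with division factor 8:

Problem sizes at each level:
Level 0: 68719476736
Level 1: 8589934592
Level 2: 1073741824
Level 3: 134217728
Level 4: 16777216
Level 5: 2097152
Level 6: 262144
Level 7: 32768
Level 8: 4096
Level 9: 512
Level 10: 64
Level 11: 8
Level 12: 1

The root is level 0 and the size-1 base case is level 12 (the tree spans levels 0 through 12, i.e. 13 levels counting the root), so the depth is the number of divisions: log_8(68719476736) = 12

The recursion tree depth is log_8(68719476736) = 12. At each level, the problem size is divided by 8, so it takes 12 divisions to reduce to a base case of size 1. The algorithm makes 8 recursive calls at each level.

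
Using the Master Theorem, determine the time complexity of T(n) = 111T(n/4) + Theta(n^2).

Master Theorem for T(n) = 111T(n/4) + O(n^2):

a = 111, b = 4, c = 2
log_b(a) = log_4(111) = 3.3972

Case 1: c = 2 < log_4(111) = 3.3972
T(n) = O(n^(log_4 111))

For T(n) = 111T(n/4) + O(n^2): log_4(111) = 3.3972. This is Case 1 of the Master Theorem (c < log_b(a), work dominated by leaves), giving O(n^(log_4 111)).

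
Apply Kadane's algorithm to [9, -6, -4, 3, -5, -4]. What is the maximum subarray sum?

Using Kadane's algorithm on [9, -6, -4, 3, -5, -4]:

Scanning through the array:
Position 1 (value -6): max_ending_here = 3, max_so_far = 9
Position 2 (value -4): max_ending_here = -1, max_so_far = 9
Position 3 (value 3): max_ending_here = 3, max_so_far = 9
Position 4 (value -5): max_ending_here = -2, max_so_far = 9
Position 5 (value -4): max_ending_here = -4, max_so_far = 9

Maximum subarray: [9]
Maximum sum: 9

The maximum subarray is [9] with sum 9. This subarray runs from index 0 to index 0.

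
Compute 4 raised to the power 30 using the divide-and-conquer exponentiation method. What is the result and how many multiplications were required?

Computing 4^30 by squaring (build up from 4^1; each line after the first costs one multiplication):

4^1 = 4
4^2 = (4^1)^2 = 4^2 = 16
4^3 = 4 * 4^2 = 4 * 16 = 64
4^6 = (4^3)^2 = 64^2 = 4096
4^7 = 4 * 4^6 = 4 * 4096 = 16384
4^14 = (4^7)^2 = 16384^2 = 268435456
4^15 = 4 * 4^14 = 4 * 268435456 = 1073741824
4^30 = (4^15)^2 = 1073741824^2 = 1152921504606846976

Result: 1152921504606846976
Multiplications needed: 7 (7 lines after 4^1)

4^30 = 1152921504606846976. Using exponentiation by squaring, this requires 7 multiplications. The key idea: if the exponent is even, square the half-power; if odd, multiply by the base once.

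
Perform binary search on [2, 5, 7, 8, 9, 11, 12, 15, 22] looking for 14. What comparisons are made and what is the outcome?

Binary search for 14 in [2, 5, 7, 8, 9, 11, 12, 15, 22]:

lo=0, hi=8, mid=4, arr[mid]=9 -> 9 < 14, search right half
lo=5, hi=8, mid=6, arr[mid]=12 -> 12 < 14, search right half
lo=7, hi=8, mid=7, arr[mid]=15 -> 15 > 14, search left half
lo=7 > hi=6, target 14 not found

Binary search determines that 14 is not in the array after 3 comparisons. The search space was exhausted without finding the target.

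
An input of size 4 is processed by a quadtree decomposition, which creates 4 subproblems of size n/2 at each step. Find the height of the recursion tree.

For divide and conquer with division factor 2:

Problem sizes at each level:
Level 0: 4
Level 1: 2
Level 2: 1

The root is level 0 and the size-1 base case is level 2 (the tree spans levels 0 through 2, i.e. 3 levels counting the root), so the depth is the number of divisions: log_2(4) = 2

The recursion tree depth is log_2(4) = 2. At each level, the problem size is divided by 2, so it takes 2 divisions to reduce to a base case of size 1. The algorithm makes 4 recursive calls at each level.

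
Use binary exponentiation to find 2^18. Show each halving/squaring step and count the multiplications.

Computing 2^18 by squaring (build up from 2^1; each line after the first costs one multiplication):

2^1 = 2
2^2 = (2^1)^2 = 2^2 = 4
2^4 = (2^2)^2 = 4^2 = 16
2^8 = (2^4)^2 = 16^2 = 256
2^9 = 2 * 2^8 = 2 * 256 = 512
2^18 = (2^9)^2 = 512^2 = 262144

Result: 262144
Multiplications needed: 5 (5 lines after 2^1)

2^18 = 262144. Using exponentiation by squaring, this requires 5 multiplications. The key idea: if the exponent is even, square the half-power; if odd, multiply by the base once.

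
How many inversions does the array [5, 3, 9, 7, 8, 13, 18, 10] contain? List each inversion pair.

Finding inversions in [5, 3, 9, 7, 8, 13, 18, 10]:

(0, 1): arr[0]=5 > arr[1]=3
(2, 3): arr[2]=9 > arr[3]=7
(2, 4): arr[2]=9 > arr[4]=8
(5, 7): arr[5]=13 > arr[7]=10
(6, 7): arr[6]=18 > arr[7]=10

Total inversions: 5

The array has 5 inversion(s): (0,1), (2,3), (2,4), (5,7), (6,7). Each pair (i,j) satisfies i < j and arr[i] > arr[j].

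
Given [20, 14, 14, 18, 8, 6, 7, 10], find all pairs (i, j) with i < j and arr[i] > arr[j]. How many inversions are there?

Finding inversions in [20, 14, 14, 18, 8, 6, 7, 10]:

(0, 1): arr[0]=20 > arr[1]=14
(0, 2): arr[0]=20 > arr[2]=14
(0, 3): arr[0]=20 > arr[3]=18
(0, 4): arr[0]=20 > arr[4]=8
(0, 5): arr[0]=20 > arr[5]=6
(0, 6): arr[0]=20 > arr[6]=7
(0, 7): arr[0]=20 > arr[7]=10
(1, 4): arr[1]=14 > arr[4]=8
(1, 5): arr[1]=14 > arr[5]=6
(1, 6): arr[1]=14 > arr[6]=7
(1, 7): arr[1]=14 > arr[7]=10
(2, 4): arr[2]=14 > arr[4]=8
(2, 5): arr[2]=14 > arr[5]=6
(2, 6): arr[2]=14 > arr[6]=7
(2, 7): arr[2]=14 > arr[7]=10
(3, 4): arr[3]=18 > arr[4]=8
(3, 5): arr[3]=18 > arr[5]=6
(3, 6): arr[3]=18 > arr[6]=7
(3, 7): arr[3]=18 > arr[7]=10
(4, 5): arr[4]=8 > arr[5]=6
(4, 6): arr[4]=8 > arr[6]=7

Total inversions: 21

The array has 21 inversion(s): (0,1), (0,2), (0,3), (0,4), (0,5), (0,6), (0,7), (1,4), (1,5), (1,6), (1,7), (2,4), (2,5), (2,6), (2,7), (3,4), (3,5), (3,6), (3,7), (4,5), (4,6). Each pair (i,j) satisfies i < j and arr[i] > arr[j].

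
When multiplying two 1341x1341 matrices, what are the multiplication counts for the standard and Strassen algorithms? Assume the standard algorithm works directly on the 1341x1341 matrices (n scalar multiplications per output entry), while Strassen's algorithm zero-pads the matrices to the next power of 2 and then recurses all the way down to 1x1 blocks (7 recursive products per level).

Matrix multiplication for 1341x1341 matrices:

Strassen's algorithm requires power-of-2 dimensions. Pad 1341x1341 to 2048x2048 (next power of 2).

Standard algorithm: 1341^3 = 2411494821 multiplications
Strassen's algorithm: 7^(log2(2048)) = 7^11 = 1977326743 multiplications
Savings: 2411494821 - 1977326743 = 434168078 multiplications

Standard: 2411494821 multiplications (1341^3). Strassen: 1977326743 multiplications (7^11, after padding to 2048x2048). Strassen reduces 8 recursive multiplications to 7 at each level.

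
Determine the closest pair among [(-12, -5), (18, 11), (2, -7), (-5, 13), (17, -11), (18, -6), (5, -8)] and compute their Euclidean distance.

Computing all pairwise distances among 7 points:

d((-12, -5), (18, 11)) = 34.0
d((-12, -5), (2, -7)) = 14.1421
d((-12, -5), (-5, 13)) = 19.3132
d((-12, -5), (17, -11)) = 29.6142
d((-12, -5), (18, -6)) = 30.0167
d((-12, -5), (5, -8)) = 17.2627
d((18, 11), (2, -7)) = 24.0832
d((18, 11), (-5, 13)) = 23.0868
d((18, 11), (17, -11)) = 22.0227
d((18, 11), (18, -6)) = 17.0
d((18, 11), (5, -8)) = 23.0217
d((2, -7), (-5, 13)) = 21.1896
d((2, -7), (17, -11)) = 15.5242
d((2, -7), (18, -6)) = 16.0312
d((2, -7), (5, -8)) = 3.1623 <-- minimum
d((-5, 13), (17, -11)) = 32.5576
d((-5, 13), (18, -6)) = 29.8329
d((-5, 13), (5, -8)) = 23.2594
d((17, -11), (18, -6)) = 5.099
d((17, -11), (5, -8)) = 12.3693
d((18, -6), (5, -8)) = 13.1529

Closest pair: (2, -7) and (5, -8) with distance 3.1623

The closest pair is (2, -7) and (5, -8) with Euclidean distance 3.1623. For 7 points, brute-force pairwise comparison is shown above. For large n, the divide-and-conquer algorithm (sort by x, recurse on halves, check the dividing strip) achieves O(n log n).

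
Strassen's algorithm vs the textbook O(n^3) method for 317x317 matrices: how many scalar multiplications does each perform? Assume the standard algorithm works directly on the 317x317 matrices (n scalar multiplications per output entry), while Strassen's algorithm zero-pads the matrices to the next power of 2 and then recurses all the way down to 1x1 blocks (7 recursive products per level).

Matrix multiplication for 317x317 matrices:

Strassen's algorithm requires power-of-2 dimensions. Pad 317x317 to 512x512 (next power of 2).

Standard algorithm: 317^3 = 31855013 multiplications
Strassen's algorithm: 7^(log2(512)) = 7^9 = 40353607 multiplications
Difference: 31855013 - 40353607 = -8498594 (Strassen uses MORE here due to padding overhead — for small or just-over-power-of-2 n, padding can outweigh the per-level savings)

Standard: 31855013 multiplications (317^3). Strassen: 40353607 multiplications (7^9, after padding to 512x512). Strassen reduces 8 recursive multiplications to 7 at each level.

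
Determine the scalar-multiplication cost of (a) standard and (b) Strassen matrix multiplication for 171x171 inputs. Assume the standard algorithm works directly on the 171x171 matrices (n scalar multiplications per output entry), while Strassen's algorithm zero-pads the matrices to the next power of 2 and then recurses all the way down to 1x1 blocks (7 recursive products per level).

Matrix multiplication for 171x171 matrices:

Strassen's algorithm requires power-of-2 dimensions. Pad 171x171 to 256x256 (next power of 2).

Standard algorithm: 171^3 = 5000211 multiplications
Strassen's algorithm: 7^(log2(256)) = 7^8 = 5764801 multiplications
Difference: 5000211 - 5764801 = -764590 (Strassen uses MORE here due to padding overhead — for small or just-over-power-of-2 n, padding can outweigh the per-level savings)

Standard: 5000211 multiplications (171^3). Strassen: 5764801 multiplications (7^8, after padding to 256x256). Strassen reduces 8 recursive multiplications to 7 at each level.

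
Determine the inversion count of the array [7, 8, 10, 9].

Finding inversions in [7, 8, 10, 9]:

(2, 3): arr[2]=10 > arr[3]=9

Total inversions: 1

The array has 1 inversion(s): (2,3). Each pair (i,j) satisfies i < j and arr[i] > arr[j].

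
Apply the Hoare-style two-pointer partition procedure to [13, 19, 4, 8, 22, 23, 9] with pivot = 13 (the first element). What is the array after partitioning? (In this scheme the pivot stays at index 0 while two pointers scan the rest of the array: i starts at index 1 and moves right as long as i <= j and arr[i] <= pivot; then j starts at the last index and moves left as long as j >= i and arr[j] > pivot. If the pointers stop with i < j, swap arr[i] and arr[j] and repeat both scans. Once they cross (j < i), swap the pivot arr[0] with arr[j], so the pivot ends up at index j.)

Hoare-style two-pointer partition with pivot = 13:

Initial array: [13, 19, 4, 8, 22, 23, 9]

Pointers start at i = 1, j = 6.
i stops at index 1 (arr[1]=19 > 13), j stops at index 6 (arr[6]=9 <= 13): swap arr[1] and arr[6], array becomes [13, 9, 4, 8, 22, 23, 19]
i ends at 4, j ends at 3: the pointers have crossed (j < i), so scanning stops.

Swap pivot arr[0] with arr[3] to place pivot at position 3: [8, 9, 4, 13, 22, 23, 19]
Pivot position: 3

After partitioning with pivot 13, the array becomes [8, 9, 4, 13, 22, 23, 19]. The pivot is placed at index 3. All elements to the left of the pivot are <= 13, and all elements to the right are > 13.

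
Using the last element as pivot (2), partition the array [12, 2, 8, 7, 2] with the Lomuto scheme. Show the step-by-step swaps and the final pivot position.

Lomuto partition with pivot = 2:

Initial array: [12, 2, 8, 7, 2]

arr[0]=12 > 2: no swap
arr[1]=2 <= 2: swap with position 0, array becomes [2, 12, 8, 7, 2]
arr[2]=8 > 2: no swap
arr[3]=7 > 2: no swap

Place pivot at position 1: [2, 2, 8, 7, 12]
Pivot position: 1

After partitioning with pivot 2, the array becomes [2, 2, 8, 7, 12]. The pivot is placed at index 1. All elements to the left of the pivot are <= 2, and all elements to the right are > 2.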